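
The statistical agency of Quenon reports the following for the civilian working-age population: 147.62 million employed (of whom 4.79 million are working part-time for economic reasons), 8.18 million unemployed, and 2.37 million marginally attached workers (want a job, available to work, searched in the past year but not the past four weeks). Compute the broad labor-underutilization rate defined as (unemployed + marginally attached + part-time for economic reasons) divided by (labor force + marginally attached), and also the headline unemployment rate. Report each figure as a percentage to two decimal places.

Broad underutilization rate ≈ 9.70%; headline unemployment rate ≈ 5.25%.

Labor force = 147.62 + 8.18 = 155.80 million.
Numerator = 8.18 + 2.37 + 4.79 = 15.34 million.
Denominator = 155.80 + 2.37 = 158.17 million.
Broad rate = 15.34 / 158.17 = 9.70%.
Headline unemployment rate = 8.18 / 155.80 = 5.25%.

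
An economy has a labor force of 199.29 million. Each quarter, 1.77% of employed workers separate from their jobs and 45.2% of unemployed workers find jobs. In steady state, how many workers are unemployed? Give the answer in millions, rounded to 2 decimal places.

Steady-state unemployment rate u* = s/(s+f) = 1.77/(1.77+45.2) = 0.037684.
Unemployed = u* × labor force = 0.037684 × 199.29 ≈ 7.51 million.

About 7.51 million are unemployed in steady state.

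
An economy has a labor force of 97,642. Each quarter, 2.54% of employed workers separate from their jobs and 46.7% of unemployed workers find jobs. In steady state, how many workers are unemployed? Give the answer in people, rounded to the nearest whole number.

Steady-state unemployment rate u* = s/(s+f) = 2.54/(2.54+46.7) = 0.051584.
Unemployed = u* × labor force = 0.051584 × 97,642 ≈ 5,037.

About 5,037 are unemployed in steady state.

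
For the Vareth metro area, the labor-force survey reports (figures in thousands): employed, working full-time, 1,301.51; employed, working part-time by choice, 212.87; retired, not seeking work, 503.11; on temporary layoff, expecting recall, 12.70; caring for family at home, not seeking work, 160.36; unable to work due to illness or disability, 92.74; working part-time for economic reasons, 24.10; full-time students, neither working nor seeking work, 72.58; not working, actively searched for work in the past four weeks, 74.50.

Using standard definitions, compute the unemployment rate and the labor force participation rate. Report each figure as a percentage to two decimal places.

Unemployment rate ≈ 5.36%; labor force participation rate ≈ 66.23%.

Employed = 1,301.51 + 212.87 + 24.10 = 1,538.48 thousand (anyone who worked, including part-time for economic reasons, counts as employed).
Unemployed = 12.70 + 74.50 = 87.20 thousand (jobless and actively searching, or on temporary layoff).
Labor force = 1,538.48 + 87.20 = 1,625.68 thousand.
Not in labor force = 503.11 + 160.36 + 92.74 + 72.58 = 828.79 thousand (those not working and not actively searching are outside the labor force).
Civilian working-age population = 1,625.68 + 828.79 = 2,454.47 thousand.
Unemployment rate = 87.20 / 1,625.68 = 5.36%.
Labor force participation rate = 1,625.68 / 2,454.47 = 66.23%.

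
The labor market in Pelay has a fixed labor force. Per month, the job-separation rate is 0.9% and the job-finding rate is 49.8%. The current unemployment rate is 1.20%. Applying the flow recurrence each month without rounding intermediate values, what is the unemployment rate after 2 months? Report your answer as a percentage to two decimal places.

With a fixed labor force, u_{t+1} = u_t + s·(1−u_t) − f·u_t = u_t·(1−s−f) + s.
Here 1−s−f = 0.493 and s = 0.009.
u_1 = 0.012000 × 0.493 + 0.009 = 0.014916.
u_2 = 0.014916 × 0.493 + 0.009 = 0.016354.

Unemployment rate after two months ≈ 1.64%.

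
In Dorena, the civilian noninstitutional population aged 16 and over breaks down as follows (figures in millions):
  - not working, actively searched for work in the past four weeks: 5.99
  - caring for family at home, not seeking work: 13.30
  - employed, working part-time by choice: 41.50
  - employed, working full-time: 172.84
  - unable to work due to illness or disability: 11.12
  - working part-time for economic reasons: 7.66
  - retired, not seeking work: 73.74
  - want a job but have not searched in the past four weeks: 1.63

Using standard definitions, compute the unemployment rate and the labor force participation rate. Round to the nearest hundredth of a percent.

Employed = 41.50 + 172.84 + 7.66 = 222.00 million (anyone who worked, including part-time for economic reasons, counts as employed).
Unemployed = 5.99 million.
Labor force = 222.00 + 5.99 = 227.99 million.
Not in labor force = 13.30 + 11.12 + 73.74 + 1.63 = 99.79 million (those not working and not actively searching are outside the labor force — including those who want a job but have given up searching).
Civilian working-age population = 227.99 + 99.79 = 327.78 million.
Unemployment rate = 5.99 / 227.99 = 2.63%.
Labor force participation rate = 227.99 / 327.78 = 69.56%.

Unemployment rate ≈ 2.63%; labor force participation rate ≈ 69.56%.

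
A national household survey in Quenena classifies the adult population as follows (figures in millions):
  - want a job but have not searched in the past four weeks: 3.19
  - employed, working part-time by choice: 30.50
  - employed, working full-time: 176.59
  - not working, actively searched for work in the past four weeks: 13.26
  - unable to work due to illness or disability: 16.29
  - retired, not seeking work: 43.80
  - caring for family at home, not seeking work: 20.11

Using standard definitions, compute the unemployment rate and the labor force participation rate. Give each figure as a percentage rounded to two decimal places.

Employed = 30.50 + 176.59 = 207.09 million.
Unemployed = 13.26 million.
Labor force = 207.09 + 13.26 = 220.35 million.
Not in labor force = 3.19 + 16.29 + 43.80 + 20.11 = 83.39 million (those not working and not actively searching are outside the labor force — including those who want a job but have given up searching).
Civilian working-age population = 220.35 + 83.39 = 303.74 million.
Unemployment rate = 13.26 / 220.35 = 6.02%.
Labor force participation rate = 220.35 / 303.74 = 72.55%.

Unemployment rate ≈ 6.02%; labor force participation rate ≈ 72.55%.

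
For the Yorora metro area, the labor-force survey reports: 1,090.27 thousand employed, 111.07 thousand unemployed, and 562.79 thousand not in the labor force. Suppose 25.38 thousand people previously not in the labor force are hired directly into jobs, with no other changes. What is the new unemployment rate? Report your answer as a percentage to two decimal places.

New unemployment rate ≈ 9.05%.

Initially, labor force = 1,090.27 + 111.07 = 1,201.34 thousand, so u = 111.07/1,201.34 = 9.25%.
After the change, employed and labor force both rise by 25.38; unemployed unchanged → E = 1,115.65, U = 111.07, labor force = 1,226.72 thousand.
New unemployment rate = 111.07 / 1,226.72 = 9.05%.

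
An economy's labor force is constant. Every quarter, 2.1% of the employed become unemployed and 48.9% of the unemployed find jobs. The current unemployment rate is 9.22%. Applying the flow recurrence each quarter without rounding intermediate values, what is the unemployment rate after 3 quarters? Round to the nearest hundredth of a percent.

Unemployment rate after three quarters ≈ 4.72%.

With a fixed labor force, u_{t+1} = u_t + s·(1−u_t) − f·u_t = u_t·(1−s−f) + s.
Here 1−s−f = 0.490 and s = 0.021.
u_1 = 0.092200 × 0.490 + 0.021 = 0.066178.
u_2 = 0.066178 × 0.490 + 0.021 = 0.053427.
u_3 = 0.053427 × 0.490 + 0.021 = 0.047179.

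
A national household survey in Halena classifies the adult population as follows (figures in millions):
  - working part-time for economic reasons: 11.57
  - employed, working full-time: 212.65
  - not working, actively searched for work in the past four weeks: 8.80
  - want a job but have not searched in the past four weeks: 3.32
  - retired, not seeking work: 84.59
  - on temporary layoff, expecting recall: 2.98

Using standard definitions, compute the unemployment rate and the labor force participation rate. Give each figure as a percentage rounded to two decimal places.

Employed = 11.57 + 212.65 = 224.22 million (anyone who worked, including part-time for economic reasons, counts as employed).
Unemployed = 8.80 + 2.98 = 11.78 million (jobless and actively searching, or on temporary layoff).
Labor force = 224.22 + 11.78 = 236.00 million.
Not in labor force = 3.32 + 84.59 = 87.91 million (those not working and not actively searching are outside the labor force — including those who want a job but have given up searching).
Civilian working-age population = 236.00 + 87.91 = 323.91 million.
Unemployment rate = 11.78 / 236.00 = 4.99%.
Labor force participation rate = 236.00 / 323.91 = 72.86%.

Unemployment rate ≈ 4.99%; labor force participation rate ≈ 72.86%.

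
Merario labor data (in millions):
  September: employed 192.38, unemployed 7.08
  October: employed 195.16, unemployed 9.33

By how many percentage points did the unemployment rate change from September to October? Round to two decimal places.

September: labor force = 192.38 + 7.08 = 199.46; u = 7.08/199.46 = 3.55%.
October: labor force = 195.16 + 9.33 = 204.49; u = 9.33/204.49 = 4.56%.
Change = 4.56% − 3.55% = +1.01 pp.

The unemployment rate changed by +1.01 percentage points.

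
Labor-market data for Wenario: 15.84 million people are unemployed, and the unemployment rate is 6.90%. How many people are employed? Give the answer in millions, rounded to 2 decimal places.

About 213.73 million are employed.

Labor force = U / u = 15.84 / 0.0690 ≈ 229.57 million.
Employed = labor force − unemployed = 229.57 − 15.84 = 213.73 million.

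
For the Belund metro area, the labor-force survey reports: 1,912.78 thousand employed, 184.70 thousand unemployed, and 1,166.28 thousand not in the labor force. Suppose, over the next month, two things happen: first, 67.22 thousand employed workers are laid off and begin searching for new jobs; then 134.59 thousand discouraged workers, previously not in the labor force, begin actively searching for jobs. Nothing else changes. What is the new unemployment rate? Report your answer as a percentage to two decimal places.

New unemployment rate ≈ 17.32%.

Initially, labor force = 1,912.78 + 184.70 = 2,097.48 thousand, so u = 184.70/2,097.48 = 8.81%.
After the first change, employed falls and unemployed rises by 67.22; labor force unchanged → E = 1,845.56, U = 251.92, labor force = 2,097.48 thousand.
After the second change, unemployed and labor force both rise by 134.59 → E = 1,845.56, U = 386.51, labor force = 2,232.07 thousand.
New unemployment rate = 386.51 / 2,232.07 = 17.32%.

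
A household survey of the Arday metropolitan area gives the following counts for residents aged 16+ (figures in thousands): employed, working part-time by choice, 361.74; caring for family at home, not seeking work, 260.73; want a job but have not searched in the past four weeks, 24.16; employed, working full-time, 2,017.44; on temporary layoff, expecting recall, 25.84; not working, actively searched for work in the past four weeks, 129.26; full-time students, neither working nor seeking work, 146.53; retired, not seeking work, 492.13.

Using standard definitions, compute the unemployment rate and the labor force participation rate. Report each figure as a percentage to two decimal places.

Employed = 361.74 + 2,017.44 = 2,379.18 thousand.
Unemployed = 25.84 + 129.26 = 155.10 thousand (jobless and actively searching, or on temporary layoff).
Labor force = 2,379.18 + 155.10 = 2,534.28 thousand.
Not in labor force = 260.73 + 24.16 + 146.53 + 492.13 = 923.55 thousand (those not working and not actively searching are outside the labor force — including those who want a job but have given up searching).
Civilian working-age population = 2,534.28 + 923.55 = 3,457.83 thousand.
Unemployment rate = 155.10 / 2,534.28 = 6.12%.
Labor force participation rate = 2,534.28 / 3,457.83 = 73.29%.

Unemployment rate ≈ 6.12%; labor force participation rate ≈ 73.29%.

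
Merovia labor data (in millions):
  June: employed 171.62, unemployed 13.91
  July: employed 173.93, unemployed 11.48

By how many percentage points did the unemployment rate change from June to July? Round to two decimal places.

The unemployment rate changed by −1.31 percentage points.

June: labor force = 171.62 + 13.91 = 185.53; u = 13.91/185.53 = 7.50%.
July: labor force = 173.93 + 11.48 = 185.41; u = 11.48/185.41 = 6.19%.
Change = 6.19% − 7.50% = −1.31 pp.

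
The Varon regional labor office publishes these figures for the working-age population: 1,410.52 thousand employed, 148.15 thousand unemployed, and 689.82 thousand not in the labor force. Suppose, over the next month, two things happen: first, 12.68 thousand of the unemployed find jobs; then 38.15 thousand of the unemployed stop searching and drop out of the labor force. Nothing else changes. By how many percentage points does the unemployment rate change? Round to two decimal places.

Initially, labor force = 1,410.52 + 148.15 = 1,558.67 thousand, so u = 148.15/1,558.67 = 9.50%.
After the first change, unemployed falls and employed rises by 12.68; labor force unchanged → E = 1,423.20, U = 135.47, labor force = 1,558.67 thousand.
After the second change, unemployed and labor force both fall by 38.15 → E = 1,423.20, U = 97.32, labor force = 1,520.52 thousand.
New unemployment rate = 97.32 / 1,520.52 = 6.40%.
Change = 6.40% − 9.50% = −3.10 percentage points.

The unemployment rate changes by −3.10 percentage points.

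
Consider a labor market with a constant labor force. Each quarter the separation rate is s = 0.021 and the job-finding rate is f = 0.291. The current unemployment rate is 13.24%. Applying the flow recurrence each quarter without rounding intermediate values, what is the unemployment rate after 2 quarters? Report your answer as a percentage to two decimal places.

With a fixed labor force, u_{t+1} = u_t + s·(1−u_t) − f·u_t = u_t·(1−s−f) + s.
Here 1−s−f = 0.688 and s = 0.021.
u_1 = 0.132400 × 0.688 + 0.021 = 0.112091.
u_2 = 0.112091 × 0.688 + 0.021 = 0.098119.

Unemployment rate after two quarters ≈ 9.81%.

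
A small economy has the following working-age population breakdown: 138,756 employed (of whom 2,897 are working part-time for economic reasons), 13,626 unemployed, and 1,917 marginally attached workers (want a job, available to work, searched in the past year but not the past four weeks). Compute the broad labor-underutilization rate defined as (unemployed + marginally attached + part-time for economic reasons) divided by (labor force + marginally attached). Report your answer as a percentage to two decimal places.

Broad underutilization rate ≈ 11.95%.

Labor force = 138,756 + 13,626 = 152,382.
Numerator = 13,626 + 1,917 + 2,897 = 18,440.
Denominator = 152,382 + 1,917 = 154,299.
Broad rate = 18,440 / 154,299 = 11.95%.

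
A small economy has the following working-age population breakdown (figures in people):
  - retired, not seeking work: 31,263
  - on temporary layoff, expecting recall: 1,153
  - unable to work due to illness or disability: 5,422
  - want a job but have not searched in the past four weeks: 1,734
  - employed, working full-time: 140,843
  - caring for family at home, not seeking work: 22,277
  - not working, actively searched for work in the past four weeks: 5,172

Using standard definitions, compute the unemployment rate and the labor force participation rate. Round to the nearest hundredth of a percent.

Employed = 140,843.
Unemployed = 1,153 + 5,172 = 6,325 (jobless and actively searching, or on temporary layoff).
Labor force = 140,843 + 6,325 = 147,168.
Not in labor force = 31,263 + 5,422 + 1,734 + 22,277 = 60,696 (those not working and not actively searching are outside the labor force — including those who want a job but have given up searching).
Civilian working-age population = 147,168 + 60,696 = 207,864.
Unemployment rate = 6,325 / 147,168 = 4.30%.
Labor force participation rate = 147,168 / 207,864 = 70.80%.

Unemployment rate ≈ 4.30%; labor force participation rate ≈ 70.80%.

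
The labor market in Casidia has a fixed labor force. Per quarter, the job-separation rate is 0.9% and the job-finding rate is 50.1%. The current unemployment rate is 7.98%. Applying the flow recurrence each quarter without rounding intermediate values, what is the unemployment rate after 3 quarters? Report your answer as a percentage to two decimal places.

Unemployment rate after three quarters ≈ 2.50%.

With a fixed labor force, u_{t+1} = u_t + s·(1−u_t) − f·u_t = u_t·(1−s−f) + s.
Here 1−s−f = 0.490 and s = 0.009.
u_1 = 0.079800 × 0.490 + 0.009 = 0.048102.
u_2 = 0.048102 × 0.490 + 0.009 = 0.032570.
u_3 = 0.032570 × 0.490 + 0.009 = 0.024959.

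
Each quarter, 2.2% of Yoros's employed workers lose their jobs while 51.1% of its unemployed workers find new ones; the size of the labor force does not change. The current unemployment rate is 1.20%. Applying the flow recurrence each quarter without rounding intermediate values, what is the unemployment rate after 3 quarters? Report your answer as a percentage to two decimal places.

Unemployment rate after three quarters ≈ 3.83%.

With a fixed labor force, u_{t+1} = u_t + s·(1−u_t) − f·u_t = u_t·(1−s−f) + s.
Here 1−s−f = 0.467 and s = 0.022.
u_1 = 0.012000 × 0.467 + 0.022 = 0.027604.
u_2 = 0.027604 × 0.467 + 0.022 = 0.034891.
u_3 = 0.034891 × 0.467 + 0.022 = 0.038294.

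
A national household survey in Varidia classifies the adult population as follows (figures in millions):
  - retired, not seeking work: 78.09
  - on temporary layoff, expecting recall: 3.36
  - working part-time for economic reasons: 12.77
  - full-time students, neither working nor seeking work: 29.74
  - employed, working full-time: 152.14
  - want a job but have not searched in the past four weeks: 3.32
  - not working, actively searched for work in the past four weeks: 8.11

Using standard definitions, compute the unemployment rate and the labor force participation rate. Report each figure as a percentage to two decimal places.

Employed = 12.77 + 152.14 = 164.91 million (anyone who worked, including part-time for economic reasons, counts as employed).
Unemployed = 3.36 + 8.11 = 11.47 million (jobless and actively searching, or on temporary layoff).
Labor force = 164.91 + 11.47 = 176.38 million.
Not in labor force = 78.09 + 29.74 + 3.32 = 111.15 million (those not working and not actively searching are outside the labor force — including those who want a job but have given up searching).
Civilian working-age population = 176.38 + 111.15 = 287.53 million.
Unemployment rate = 11.47 / 176.38 = 6.50%.
Labor force participation rate = 176.38 / 287.53 = 61.34%.

Unemployment rate ≈ 6.50%; labor force participation rate ≈ 61.34%.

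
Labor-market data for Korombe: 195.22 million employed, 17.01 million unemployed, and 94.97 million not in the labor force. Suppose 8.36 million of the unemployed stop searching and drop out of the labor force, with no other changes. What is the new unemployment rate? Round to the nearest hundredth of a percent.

New unemployment rate ≈ 4.24%.

Initially, labor force = 195.22 + 17.01 = 212.23 million, so u = 17.01/212.23 = 8.01%.
After the change, unemployed and labor force both fall by 8.36 → E = 195.22, U = 8.65, labor force = 203.87 million.
New unemployment rate = 8.65 / 203.87 = 4.24%.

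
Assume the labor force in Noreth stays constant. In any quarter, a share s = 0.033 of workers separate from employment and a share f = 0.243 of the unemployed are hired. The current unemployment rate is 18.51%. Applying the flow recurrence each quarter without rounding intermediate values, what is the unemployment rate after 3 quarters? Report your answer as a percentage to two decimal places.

With a fixed labor force, u_{t+1} = u_t + s·(1−u_t) − f·u_t = u_t·(1−s−f) + s.
Here 1−s−f = 0.724 and s = 0.033.
u_1 = 0.185100 × 0.724 + 0.033 = 0.167012.
u_2 = 0.167012 × 0.724 + 0.033 = 0.153917.
u_3 = 0.153917 × 0.724 + 0.033 = 0.144436.

Unemployment rate after three quarters ≈ 14.44%.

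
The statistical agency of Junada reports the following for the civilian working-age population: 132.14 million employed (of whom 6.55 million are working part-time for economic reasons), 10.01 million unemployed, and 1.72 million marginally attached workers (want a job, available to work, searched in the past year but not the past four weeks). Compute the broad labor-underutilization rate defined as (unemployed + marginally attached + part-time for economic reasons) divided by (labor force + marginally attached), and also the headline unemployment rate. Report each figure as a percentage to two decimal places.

Labor force = 132.14 + 10.01 = 142.15 million.
Numerator = 10.01 + 1.72 + 6.55 = 18.28 million.
Denominator = 142.15 + 1.72 = 143.87 million.
Broad rate = 18.28 / 143.87 = 12.71%.
Headline unemployment rate = 10.01 / 142.15 = 7.04%.

Broad underutilization rate ≈ 12.71%; headline unemployment rate ≈ 7.04%.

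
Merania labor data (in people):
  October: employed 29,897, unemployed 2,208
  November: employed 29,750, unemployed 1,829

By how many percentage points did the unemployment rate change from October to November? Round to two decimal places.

The unemployment rate changed by −1.09 percentage points.

October: labor force = 29,897 + 2,208 = 32,105; u = 2,208/32,105 = 6.88%.
November: labor force = 29,750 + 1,829 = 31,579; u = 1,829/31,579 = 5.79%.
Change = 5.79% − 6.88% = −1.09 pp.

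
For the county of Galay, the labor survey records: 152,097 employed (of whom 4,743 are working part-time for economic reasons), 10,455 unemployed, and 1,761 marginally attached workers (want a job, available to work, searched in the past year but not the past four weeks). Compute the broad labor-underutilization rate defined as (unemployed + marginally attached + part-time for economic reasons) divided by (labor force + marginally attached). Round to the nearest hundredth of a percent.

Broad underutilization rate ≈ 10.32%.

Labor force = 152,097 + 10,455 = 162,552.
Numerator = 10,455 + 1,761 + 4,743 = 16,959.
Denominator = 162,552 + 1,761 = 164,313.
Broad rate = 16,959 / 164,313 = 10.32%.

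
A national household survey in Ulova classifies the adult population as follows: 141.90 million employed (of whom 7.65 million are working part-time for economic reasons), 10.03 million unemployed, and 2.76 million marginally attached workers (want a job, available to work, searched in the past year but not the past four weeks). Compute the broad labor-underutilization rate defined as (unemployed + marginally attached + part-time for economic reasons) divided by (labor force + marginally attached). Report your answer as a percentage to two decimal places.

Broad underutilization rate ≈ 13.21%.

Labor force = 141.90 + 10.03 = 151.93 million.
Numerator = 10.03 + 2.76 + 7.65 = 20.44 million.
Denominator = 151.93 + 2.76 = 154.69 million.
Broad rate = 20.44 / 154.69 = 13.21%.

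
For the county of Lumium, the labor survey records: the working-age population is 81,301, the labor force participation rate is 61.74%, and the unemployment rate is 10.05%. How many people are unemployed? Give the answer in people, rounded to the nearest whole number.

About 5,045 are unemployed.

Labor force = 0.6174 × 81,301 = 50,195.
Unemployed = 0.1005 × 50,195 ≈ 5,045.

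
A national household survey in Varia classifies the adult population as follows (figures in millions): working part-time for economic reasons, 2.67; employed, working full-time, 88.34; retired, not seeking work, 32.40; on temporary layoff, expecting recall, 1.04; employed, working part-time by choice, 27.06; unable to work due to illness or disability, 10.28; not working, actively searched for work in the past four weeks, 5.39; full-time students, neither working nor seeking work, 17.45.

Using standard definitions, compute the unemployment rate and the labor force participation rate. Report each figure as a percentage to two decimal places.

Employed = 2.67 + 88.34 + 27.06 = 118.07 million (anyone who worked, including part-time for economic reasons, counts as employed).
Unemployed = 1.04 + 5.39 = 6.43 million (jobless and actively searching, or on temporary layoff).
Labor force = 118.07 + 6.43 = 124.50 million.
Not in labor force = 32.40 + 10.28 + 17.45 = 60.13 million (those not working and not actively searching are outside the labor force).
Civilian working-age population = 124.50 + 60.13 = 184.63 million.
Unemployment rate = 6.43 / 124.50 = 5.16%.
Labor force participation rate = 124.50 / 184.63 = 67.43%.

Unemployment rate ≈ 5.16%; labor force participation rate ≈ 67.43%.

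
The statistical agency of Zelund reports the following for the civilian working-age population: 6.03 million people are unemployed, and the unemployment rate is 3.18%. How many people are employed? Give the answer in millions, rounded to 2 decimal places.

Labor force = U / u = 6.03 / 0.0318 ≈ 189.62 million.
Employed = labor force − unemployed = 189.62 − 6.03 = 183.59 million.

About 183.59 million are employed.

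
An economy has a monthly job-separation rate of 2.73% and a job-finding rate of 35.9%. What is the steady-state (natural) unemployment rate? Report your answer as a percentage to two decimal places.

At steady state the flows balance: s·E = f·U, so U/(E+U) = s/(s+f).
u* = 2.73 / (2.73 + 35.9) = 2.73 / 38.63 = 7.07%.

Steady-state unemployment rate ≈ 7.07%.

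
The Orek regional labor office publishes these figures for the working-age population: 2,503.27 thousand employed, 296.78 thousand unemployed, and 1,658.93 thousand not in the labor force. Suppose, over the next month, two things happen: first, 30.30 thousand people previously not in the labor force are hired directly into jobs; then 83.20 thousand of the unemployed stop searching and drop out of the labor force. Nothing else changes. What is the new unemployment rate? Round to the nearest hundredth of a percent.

New unemployment rate ≈ 7.77%.

Initially, labor force = 2,503.27 + 296.78 = 2,800.05 thousand, so u = 296.78/2,800.05 = 10.60%.
After the first change, employed and labor force both rise by 30.30; unemployed unchanged → E = 2,533.57, U = 296.78, labor force = 2,830.35 thousand.
After the second change, unemployed and labor force both fall by 83.20 → E = 2,533.57, U = 213.58, labor force = 2,747.15 thousand.
New unemployment rate = 213.58 / 2,747.15 = 7.77%.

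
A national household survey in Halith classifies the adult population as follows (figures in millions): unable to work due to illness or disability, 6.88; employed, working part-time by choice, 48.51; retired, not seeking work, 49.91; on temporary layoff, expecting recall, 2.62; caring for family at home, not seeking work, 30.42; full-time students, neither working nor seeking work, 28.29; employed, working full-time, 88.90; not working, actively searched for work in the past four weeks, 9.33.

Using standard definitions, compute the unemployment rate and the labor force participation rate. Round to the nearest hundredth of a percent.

Unemployment rate ≈ 8.00%; labor force participation rate ≈ 56.39%.

Employed = 48.51 + 88.90 = 137.41 million.
Unemployed = 2.62 + 9.33 = 11.95 million (jobless and actively searching, or on temporary layoff).
Labor force = 137.41 + 11.95 = 149.36 million.
Not in labor force = 6.88 + 49.91 + 30.42 + 28.29 = 115.50 million (those not working and not actively searching are outside the labor force).
Civilian working-age population = 149.36 + 115.50 = 264.86 million.
Unemployment rate = 11.95 / 149.36 = 8.00%.
Labor force participation rate = 149.36 / 264.86 = 56.39%.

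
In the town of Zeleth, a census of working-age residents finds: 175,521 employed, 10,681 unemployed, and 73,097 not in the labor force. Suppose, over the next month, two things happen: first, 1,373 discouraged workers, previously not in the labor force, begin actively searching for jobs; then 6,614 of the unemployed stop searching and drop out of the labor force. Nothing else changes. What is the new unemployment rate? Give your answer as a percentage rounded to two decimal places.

New unemployment rate ≈ 3.01%.

Initially, labor force = 175,521 + 10,681 = 186,202, so u = 10,681/186,202 = 5.74%.
After the first change, unemployed and labor force both rise by 1,373 → E = 175,521, U = 12,054, labor force = 187,575.
After the second change, unemployed and labor force both fall by 6,614 → E = 175,521, U = 5,440, labor force = 180,961.
New unemployment rate = 5,440 / 180,961 = 3.01%.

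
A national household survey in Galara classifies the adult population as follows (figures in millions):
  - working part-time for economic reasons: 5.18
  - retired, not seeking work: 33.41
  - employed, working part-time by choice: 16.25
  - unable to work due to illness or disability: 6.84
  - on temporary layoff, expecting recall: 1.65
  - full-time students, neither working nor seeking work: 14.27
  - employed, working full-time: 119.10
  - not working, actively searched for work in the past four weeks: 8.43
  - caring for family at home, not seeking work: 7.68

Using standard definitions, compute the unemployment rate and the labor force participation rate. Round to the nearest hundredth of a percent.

Unemployment rate ≈ 6.69%; labor force participation rate ≈ 70.77%.

Employed = 5.18 + 16.25 + 119.10 = 140.53 million (anyone who worked, including part-time for economic reasons, counts as employed).
Unemployed = 1.65 + 8.43 = 10.08 million (jobless and actively searching, or on temporary layoff).
Labor force = 140.53 + 10.08 = 150.61 million.
Not in labor force = 33.41 + 6.84 + 14.27 + 7.68 = 62.20 million (those not working and not actively searching are outside the labor force).
Civilian working-age population = 150.61 + 62.20 = 212.81 million.
Unemployment rate = 10.08 / 150.61 = 6.69%.
Labor force participation rate = 150.61 / 212.81 = 70.77%.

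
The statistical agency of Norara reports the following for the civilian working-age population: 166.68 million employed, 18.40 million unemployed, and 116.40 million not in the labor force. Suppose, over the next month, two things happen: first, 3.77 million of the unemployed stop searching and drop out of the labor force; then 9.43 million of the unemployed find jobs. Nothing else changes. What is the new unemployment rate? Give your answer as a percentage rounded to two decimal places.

New unemployment rate ≈ 2.87%.

Initially, labor force = 166.68 + 18.40 = 185.08 million, so u = 18.40/185.08 = 9.94%.
After the first change, unemployed and labor force both fall by 3.77 → E = 166.68, U = 14.63, labor force = 181.31 million.
After the second change, unemployed falls and employed rises by 9.43; labor force unchanged → E = 176.11, U = 5.20, labor force = 181.31 million.
New unemployment rate = 5.20 / 181.31 = 2.87%.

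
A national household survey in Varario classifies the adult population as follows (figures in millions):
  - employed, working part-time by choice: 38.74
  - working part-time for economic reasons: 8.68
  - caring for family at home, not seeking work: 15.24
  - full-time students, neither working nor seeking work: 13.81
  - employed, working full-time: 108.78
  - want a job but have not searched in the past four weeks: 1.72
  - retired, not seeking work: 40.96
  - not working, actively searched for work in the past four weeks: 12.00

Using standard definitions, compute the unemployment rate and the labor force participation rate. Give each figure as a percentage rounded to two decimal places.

Unemployment rate ≈ 7.13%; labor force participation rate ≈ 70.10%.

Employed = 38.74 + 8.68 + 108.78 = 156.20 million (anyone who worked, including part-time for economic reasons, counts as employed).
Unemployed = 12.00 million.
Labor force = 156.20 + 12.00 = 168.20 million.
Not in labor force = 15.24 + 13.81 + 1.72 + 40.96 = 71.73 million (those not working and not actively searching are outside the labor force — including those who want a job but have given up searching).
Civilian working-age population = 168.20 + 71.73 = 239.93 million.
Unemployment rate = 12.00 / 168.20 = 7.13%.
Labor force participation rate = 168.20 / 239.93 = 70.10%.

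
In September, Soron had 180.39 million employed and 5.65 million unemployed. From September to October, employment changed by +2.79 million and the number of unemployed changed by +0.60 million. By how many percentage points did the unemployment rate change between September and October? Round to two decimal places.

September: labor force = 180.39 + 5.65 = 186.04; u = 5.65/186.04 = 3.04%.
October: labor force = 183.18 + 6.25 = 189.43; u = 6.25/189.43 = 3.30%.
Change = 3.30% − 3.04% = +0.26 pp.

The unemployment rate changed by +0.26 percentage points.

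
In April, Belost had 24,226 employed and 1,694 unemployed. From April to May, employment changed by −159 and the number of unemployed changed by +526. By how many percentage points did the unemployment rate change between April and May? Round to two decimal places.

The unemployment rate changed by +1.91 percentage points.

April: labor force = 24,226 + 1,694 = 25,920; u = 1,694/25,920 = 6.54%.
May: labor force = 24,067 + 2,220 = 26,287; u = 2,220/26,287 = 8.45%.
Change = 8.45% − 6.54% = +1.91 pp.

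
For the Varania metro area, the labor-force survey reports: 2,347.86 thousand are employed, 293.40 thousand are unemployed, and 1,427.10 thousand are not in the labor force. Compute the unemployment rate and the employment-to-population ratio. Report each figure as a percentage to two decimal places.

Labor force = employed + unemployed = 2,347.86 + 293.40 = 2,641.26 thousand.
Working-age population = 2,641.26 + 1,427.10 = 4,068.36 thousand.
Unemployment rate = 293.40 / 2,641.26 = 11.11%.
Employment-population ratio = 2,347.86 / 4,068.36 = 57.71%.

Unemployment rate ≈ 11.11%; employment-population ratio ≈ 57.71%.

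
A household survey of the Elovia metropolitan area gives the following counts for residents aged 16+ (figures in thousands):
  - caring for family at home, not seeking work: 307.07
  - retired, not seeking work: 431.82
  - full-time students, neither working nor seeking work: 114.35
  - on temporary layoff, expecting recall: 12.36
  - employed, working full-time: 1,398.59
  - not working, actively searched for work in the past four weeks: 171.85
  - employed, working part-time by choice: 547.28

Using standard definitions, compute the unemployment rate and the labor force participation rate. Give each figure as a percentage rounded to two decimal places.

Employed = 1,398.59 + 547.28 = 1,945.87 thousand.
Unemployed = 12.36 + 171.85 = 184.21 thousand (jobless and actively searching, or on temporary layoff).
Labor force = 1,945.87 + 184.21 = 2,130.08 thousand.
Not in labor force = 307.07 + 431.82 + 114.35 = 853.24 thousand (those not working and not actively searching are outside the labor force).
Civilian working-age population = 2,130.08 + 853.24 = 2,983.32 thousand.
Unemployment rate = 184.21 / 2,130.08 = 8.65%.
Labor force participation rate = 2,130.08 / 2,983.32 = 71.40%.

Unemployment rate ≈ 8.65%; labor force participation rate ≈ 71.40%.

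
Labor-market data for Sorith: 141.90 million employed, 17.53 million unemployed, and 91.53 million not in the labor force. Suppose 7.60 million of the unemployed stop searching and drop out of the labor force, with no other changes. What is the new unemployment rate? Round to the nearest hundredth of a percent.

New unemployment rate ≈ 6.54%.

Initially, labor force = 141.90 + 17.53 = 159.43 million, so u = 17.53/159.43 = 11.00%.
After the change, unemployed and labor force both fall by 7.60 → E = 141.90, U = 9.93, labor force = 151.83 million.
New unemployment rate = 9.93 / 151.83 = 6.54%.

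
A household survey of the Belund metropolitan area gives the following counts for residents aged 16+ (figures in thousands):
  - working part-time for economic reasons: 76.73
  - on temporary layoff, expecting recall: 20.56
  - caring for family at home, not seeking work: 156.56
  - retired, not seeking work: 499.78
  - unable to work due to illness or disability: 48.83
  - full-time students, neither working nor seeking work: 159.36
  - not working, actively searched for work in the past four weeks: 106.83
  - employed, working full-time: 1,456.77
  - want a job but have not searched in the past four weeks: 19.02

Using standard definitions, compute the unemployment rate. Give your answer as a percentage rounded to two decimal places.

Unemployment rate ≈ 7.67%.

Employed = 76.73 + 1,456.77 = 1,533.50 thousand (anyone who worked, including part-time for economic reasons, counts as employed).
Unemployed = 20.56 + 106.83 = 127.39 thousand (jobless and actively searching, or on temporary layoff).
Labor force = 1,533.50 + 127.39 = 1,660.89 thousand.
Unemployment rate = 127.39 / 1,660.89 = 7.67%.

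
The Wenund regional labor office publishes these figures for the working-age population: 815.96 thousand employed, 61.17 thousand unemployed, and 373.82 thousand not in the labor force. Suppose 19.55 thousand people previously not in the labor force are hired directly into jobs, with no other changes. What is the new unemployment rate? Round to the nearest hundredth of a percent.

Initially, labor force = 815.96 + 61.17 = 877.13 thousand, so u = 61.17/877.13 = 6.97%.
After the change, employed and labor force both rise by 19.55; unemployed unchanged → E = 835.51, U = 61.17, labor force = 896.68 thousand.
New unemployment rate = 61.17 / 896.68 = 6.82%.

New unemployment rate ≈ 6.82%.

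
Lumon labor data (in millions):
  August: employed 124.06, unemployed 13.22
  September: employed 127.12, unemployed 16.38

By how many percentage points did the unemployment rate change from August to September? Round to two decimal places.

The unemployment rate changed by +1.78 percentage points.

August: labor force = 124.06 + 13.22 = 137.28; u = 13.22/137.28 = 9.63%.
September: labor force = 127.12 + 16.38 = 143.50; u = 16.38/143.50 = 11.41%.
Change = 11.41% − 9.63% = +1.78 pp.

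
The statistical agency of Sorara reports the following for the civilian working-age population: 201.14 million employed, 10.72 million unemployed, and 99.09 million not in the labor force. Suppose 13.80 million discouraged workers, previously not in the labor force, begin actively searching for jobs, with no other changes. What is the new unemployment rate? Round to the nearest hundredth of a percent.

Initially, labor force = 201.14 + 10.72 = 211.86 million, so u = 10.72/211.86 = 5.06%.
After the change, unemployed and labor force both rise by 13.80 → E = 201.14, U = 24.52, labor force = 225.66 million.
New unemployment rate = 24.52 / 225.66 = 10.87%.

New unemployment rate ≈ 10.87%.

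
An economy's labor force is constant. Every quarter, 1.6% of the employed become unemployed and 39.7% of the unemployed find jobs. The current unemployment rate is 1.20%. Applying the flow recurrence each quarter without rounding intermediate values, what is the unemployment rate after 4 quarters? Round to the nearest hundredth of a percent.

With a fixed labor force, u_{t+1} = u_t + s·(1−u_t) − f·u_t = u_t·(1−s−f) + s.
Here 1−s−f = 0.587 and s = 0.016.
u_1 = 0.012000 × 0.587 + 0.016 = 0.023044.
u_2 = 0.023044 × 0.587 + 0.016 = 0.029527.
u_3 = 0.029527 × 0.587 + 0.016 = 0.033332.
u_4 = 0.033332 × 0.587 + 0.016 = 0.035566.

Unemployment rate after four quarters ≈ 3.56%.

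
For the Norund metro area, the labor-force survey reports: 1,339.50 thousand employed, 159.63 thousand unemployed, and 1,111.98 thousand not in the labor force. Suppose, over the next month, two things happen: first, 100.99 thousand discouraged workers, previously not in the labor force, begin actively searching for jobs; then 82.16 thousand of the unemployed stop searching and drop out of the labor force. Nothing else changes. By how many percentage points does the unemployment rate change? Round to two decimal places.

The unemployment rate changes by +1.11 percentage points.

Initially, labor force = 1,339.50 + 159.63 = 1,499.13 thousand, so u = 159.63/1,499.13 = 10.65%.
After the first change, unemployed and labor force both rise by 100.99 → E = 1,339.50, U = 260.62, labor force = 1,600.12 thousand.
After the second change, unemployed and labor force both fall by 82.16 → E = 1,339.50, U = 178.46, labor force = 1,517.96 thousand.
New unemployment rate = 178.46 / 1,517.96 = 11.76%.
Change = 11.76% − 10.65% = +1.11 percentage points.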